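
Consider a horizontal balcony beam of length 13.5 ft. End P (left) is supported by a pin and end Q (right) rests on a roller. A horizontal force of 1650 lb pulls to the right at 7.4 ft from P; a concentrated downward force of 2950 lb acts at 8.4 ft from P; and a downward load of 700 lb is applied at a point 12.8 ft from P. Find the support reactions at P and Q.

P_x = -1650 lb, P_y = 1151 lb, Q_y = 2499 lb

Taking moments about P: Q_y·13.5 − 2950·8.4 − 700·12.8 = 0 → Q_y = 33740/13.5 = 2499.26 ≈ 2499 lb.
ΣF_y = 0: P_y + 2499.26 − 2950 − 700 = 0 → P_y = 1151 lb.
ΣF_x = 0: P_x + 1650 = 0 → P_x = -1650 lb.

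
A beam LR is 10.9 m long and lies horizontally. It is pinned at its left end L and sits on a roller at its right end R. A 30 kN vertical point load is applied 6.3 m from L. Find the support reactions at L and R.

L_x = 0, L_y = 12.66 kN, R_y = 17.34 kN

ΣM about L: R_y·10.9 − 30·6.3 = 0 → R_y = 189/10.9 = 17.3394 ≈ 17.34 kN.
ΣF_y = 0: L_y + 17.3394 − 30 = 0 → L_y = 12.66 kN.
ΣF_x = 0: no horizontal applied forces, so L_x = 0.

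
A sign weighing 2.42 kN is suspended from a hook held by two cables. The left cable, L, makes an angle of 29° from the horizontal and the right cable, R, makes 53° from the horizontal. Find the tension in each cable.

T_L = 1.471 kN, T_R = 2.137 kN

ΣF_x = 0: −T_L·cos29° + T_R·cos53° = 0 → T_R = 1.4533·T_L.
ΣF_y = 0: T_L·sin29° + T_R·sin53° = 2.42.
Substitute: T_L·(0.48481 + 1.4533·0.798636) = 2.42 → T_L = 1.47071 ≈ 1.471 kN.
Then T_R = 1.4533 × 1.47071 = 2.137 kN.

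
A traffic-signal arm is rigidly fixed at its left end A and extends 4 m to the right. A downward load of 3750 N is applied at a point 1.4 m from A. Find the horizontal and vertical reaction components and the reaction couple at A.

A_x = 0, A_y = 3750 N, M_A = 5250 N·m

ΣF_x = 0: A_x = 0.
ΣF_y = 0: A_y − 3750 = 0 → A_y = 3750 N.
ΣM about A: M_A − 3750·1.4 = 0 → M_A = 5250 N·m.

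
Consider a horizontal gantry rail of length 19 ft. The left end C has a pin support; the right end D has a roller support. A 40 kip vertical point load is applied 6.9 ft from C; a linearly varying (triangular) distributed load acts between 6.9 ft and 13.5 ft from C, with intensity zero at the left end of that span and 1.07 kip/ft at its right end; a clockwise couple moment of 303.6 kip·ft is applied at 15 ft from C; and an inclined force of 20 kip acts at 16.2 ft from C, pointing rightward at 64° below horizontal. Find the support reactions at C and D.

C_x = -8.767 kip, C_y = 13.57 kip, D_y = 47.93 kip

Resultant of the triangular load: ½ × 1.07 × 6.6 = 3.531 kip, acting at 11.3 ft from C (one-third of the span from the peak).
Moments about C: D_y·19 − 40·6.9 − (½·1.07·6.6)·11.3 − 303.6 − 20·sin64°·16.2 = 0 → D_y = 910.71/19 = 47.9321 ≈ 47.93 kip.
ΣF_y = 0: C_y + 47.9321 − 40 − ½·1.07·6.6 − 20·sin64° = 0 → C_y = 13.57 kip.
ΣF_x = 0: C_x + 20·cos64° = 0 → C_x = -8.767 kip.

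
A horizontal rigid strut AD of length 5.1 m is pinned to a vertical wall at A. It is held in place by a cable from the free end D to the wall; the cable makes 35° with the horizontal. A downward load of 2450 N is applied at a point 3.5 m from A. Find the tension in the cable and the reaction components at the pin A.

T = 2931 N, A_x = 2401 N, A_y = 768.6 N

ΣM about A: T·sin35°·5.1 − 2450·3.5 = 0 → T = 8575/(5.1·0.573576) = 2931.39 ≈ 2931 N.
ΣF_x = 0: A_x − T·cos35° = 0 → A_x = 2931.39 × 0.819152 = 2401 N.
ΣF_y = 0: A_y + T·sin35° − 2450 = 0 → A_y = 2450 − 2931.39 × 0.573576 = 768.6 N.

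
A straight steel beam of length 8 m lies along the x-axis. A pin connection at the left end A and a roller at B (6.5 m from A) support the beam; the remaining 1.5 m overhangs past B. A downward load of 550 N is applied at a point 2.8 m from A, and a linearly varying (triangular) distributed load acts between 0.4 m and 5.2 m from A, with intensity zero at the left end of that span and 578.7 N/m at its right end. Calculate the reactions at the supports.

A_x = 0, A_y = 932.7 N, B_y = 1006 N

Resultant of the triangular load: ½ × 578.7 × 4.8 = 1388.88 N, acting at 3.6 m from A (one-third of the span from the peak).
ΣM about A: B_y·6.5 − 550·2.8 − (½·578.7·4.8)·3.6 = 0 → B_y = 6539.968/6.5 = 1006.15 ≈ 1006 N.
ΣF_y = 0: A_y + 1006.15 − 550 − ½·578.7·4.8 = 0 → A_y = 932.7 N.
ΣF_x = 0: no horizontal applied forces, so A_x = 0.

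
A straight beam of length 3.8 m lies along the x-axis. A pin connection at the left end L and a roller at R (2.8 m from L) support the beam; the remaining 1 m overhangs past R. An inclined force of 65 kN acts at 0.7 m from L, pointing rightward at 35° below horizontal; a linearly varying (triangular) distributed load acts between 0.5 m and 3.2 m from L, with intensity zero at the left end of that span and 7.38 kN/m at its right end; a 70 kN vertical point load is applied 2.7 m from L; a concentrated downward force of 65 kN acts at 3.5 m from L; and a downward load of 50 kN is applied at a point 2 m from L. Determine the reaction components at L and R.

L_x = -53.24 kN, L_y = 30.28 kN, R_y = 202.0 kN

Resultant of the triangular load: ½ × 7.38 × 2.7 = 9.963 kN, acting at 2.3 m from L (one-third of the span from the peak).
Taking moments about L: R_y·2.8 − 65·sin35°·0.7 − (½·7.38·2.7)·2.3 − 70·2.7 − 65·3.5 − 50·2 = 0 → R_y = 565.513/2.8 = 201.969 ≈ 202.0 kN.
ΣF_y = 0: L_y + 201.969 − 65·sin35° − ½·7.38·2.7 − 70 − 65 − 50 = 0 → L_y = 30.28 kN.
ΣF_x = 0: L_x + 65·cos35° = 0 → L_x = -53.24 kN.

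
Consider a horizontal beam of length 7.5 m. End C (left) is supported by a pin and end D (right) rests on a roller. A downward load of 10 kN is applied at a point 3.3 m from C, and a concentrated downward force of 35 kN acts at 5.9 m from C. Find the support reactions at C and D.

C_x = 0, C_y = 13.07 kN, D_y = 31.93 kN

Taking moments about C: D_y·7.5 − 10·3.3 − 35·5.9 = 0 → D_y = 239.5/7.5 = 31.9333 ≈ 31.93 kN.
ΣF_y = 0: C_y + 31.9333 − 10 − 35 = 0 → C_y = 13.07 kN.
ΣF_x = 0: no horizontal applied forces, so C_x = 0.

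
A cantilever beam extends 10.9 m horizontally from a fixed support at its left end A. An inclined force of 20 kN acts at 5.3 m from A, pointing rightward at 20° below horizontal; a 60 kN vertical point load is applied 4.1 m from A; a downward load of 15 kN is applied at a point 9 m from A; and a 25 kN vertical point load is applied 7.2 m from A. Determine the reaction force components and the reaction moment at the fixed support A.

A_x = -18.79 kN, A_y = 106.8 kN, M_A = 597.3 kN·m

ΣF_x = 0: A_x + 20·cos20° = 0 → A_x = -18.79 kN.
ΣF_y = 0: A_y − 20·sin20° − 60 − 15 − 25 = 0 → A_y = 106.8 kN.
ΣM about A: M_A − 20·sin20°·5.3 − 60·4.1 − 15·9 − 25·7.2 = 0 → M_A = 597.3 kN·m.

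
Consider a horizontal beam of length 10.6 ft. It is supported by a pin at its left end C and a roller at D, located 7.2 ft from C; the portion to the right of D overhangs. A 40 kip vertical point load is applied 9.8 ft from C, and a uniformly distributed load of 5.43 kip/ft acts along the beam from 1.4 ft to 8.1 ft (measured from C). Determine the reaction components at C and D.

Resultant of the distributed load: 5.43 × 6.7 = 36.381 kip at 4.75 ft from C.
ΣM about C: D_y·7.2 − 40·9.8 − (5.43·6.7)·4.75 = 0 → D_y = 564.80975/7.2 = 78.4458 ≈ 78.45 kip.
ΣF_y = 0: C_y + 78.4458 − 40 − 5.43·6.7 = 0 → C_y = -2.065 kip.
ΣF_x = 0: no horizontal applied forces, so C_x = 0.

C_x = 0, C_y = -2.065 kip, D_y = 78.45 kip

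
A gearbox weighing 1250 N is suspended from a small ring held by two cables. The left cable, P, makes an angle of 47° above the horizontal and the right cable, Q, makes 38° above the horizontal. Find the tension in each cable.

T_P = 988.8 N, T_Q = 855.8 N

ΣF_x = 0: −T_P·cos47° + T_Q·cos38° = 0 → T_Q = 0.865468·T_P.
ΣF_y = 0: T_P·sin47° + T_Q·sin38° = 1250.
Substitute: T_P·(0.731354 + 0.865468·0.615661) = 1250 → T_P = 988.776 ≈ 988.8 N.
Then T_Q = 0.865468 × 988.776 = 855.8 N.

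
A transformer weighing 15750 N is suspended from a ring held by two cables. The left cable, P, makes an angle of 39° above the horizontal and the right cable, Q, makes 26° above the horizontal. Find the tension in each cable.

T_P = 15620 N, T_Q = 13510 N

ΣF_x = 0: −T_P·cos39° + T_Q·cos26° = 0 → T_Q = 0.864654·T_P.
ΣF_y = 0: T_P·sin39° + T_Q·sin26° = 15750.
Substitute: T_P·(0.62932 + 0.864654·0.438371) = 15750 → T_P = 15619.4 ≈ 15620 N.
Then T_Q = 0.864654 × 15619.4 = 13510 N.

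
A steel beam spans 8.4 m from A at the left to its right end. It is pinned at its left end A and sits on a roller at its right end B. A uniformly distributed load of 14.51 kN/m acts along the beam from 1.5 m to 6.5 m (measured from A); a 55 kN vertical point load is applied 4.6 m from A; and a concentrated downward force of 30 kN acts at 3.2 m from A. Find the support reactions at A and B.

Resultant of the distributed load: 14.51 × 5 = 72.55 kN at 4 m from A.
Taking moments about A: B_y·8.4 − (14.51·5)·4 − 55·4.6 − 30·3.2 = 0 → B_y = 639.2/8.4 = 76.0952 ≈ 76.10 kN.
ΣF_y = 0: A_y + 76.0952 − 14.51·5 − 55 − 30 = 0 → A_y = 81.45 kN.
ΣF_x = 0: no horizontal applied forces, so A_x = 0.

A_x = 0, A_y = 81.45 kN, B_y = 76.10 kN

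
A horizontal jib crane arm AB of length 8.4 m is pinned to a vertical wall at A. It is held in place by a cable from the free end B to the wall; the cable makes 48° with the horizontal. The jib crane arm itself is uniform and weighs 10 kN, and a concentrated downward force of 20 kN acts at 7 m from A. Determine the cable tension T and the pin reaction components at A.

T = 29.16 kN, A_x = 19.51 kN, A_y = 8.333 kN

ΣM about A: T·sin48°·8.4 − 10·4.2 − 20·7 = 0 → T = 182/(8.4·0.743145) = 29.1554 ≈ 29.16 kN.
ΣF_x = 0: A_x − T·cos48° = 0 → A_x = 29.1554 × 0.669131 = 19.51 kN.
ΣF_y = 0: A_y + T·sin48° − 10 − 20 = 0 → A_y = 30 − 29.1554 × 0.743145 = 8.333 kN.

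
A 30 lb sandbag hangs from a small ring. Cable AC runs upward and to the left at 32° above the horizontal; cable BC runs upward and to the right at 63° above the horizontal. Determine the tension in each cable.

ΣF_x = 0: −T_AC·cos32° + T_BC·cos63° = 0 → T_BC = 1.86799·T_AC.
ΣF_y = 0: T_AC·sin32° + T_BC·sin63° = 30.
Substitute: T_AC·(0.529919 + 1.86799·0.891007) = 30 → T_AC = 13.6717 ≈ 13.67 lb.
Then T_BC = 1.86799 × 13.6717 = 25.54 lb.

T_AC = 13.67 lb, T_BC = 25.54 lb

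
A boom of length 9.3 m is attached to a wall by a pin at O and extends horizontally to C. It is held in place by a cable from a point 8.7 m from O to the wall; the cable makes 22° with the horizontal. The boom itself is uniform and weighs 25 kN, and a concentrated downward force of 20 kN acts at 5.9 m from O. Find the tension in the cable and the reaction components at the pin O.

T = 71.88 kN, O_x = 66.64 kN, O_y = 18.07 kN

ΣM about O: T·sin22°·8.7 − 25·4.65 − 20·5.9 = 0 → T = 234.25/(8.7·0.374607) = 71.8761 ≈ 71.88 kN.
ΣF_x = 0: O_x − T·cos22° = 0 → O_x = 71.8761 × 0.927184 = 66.64 kN.
ΣF_y = 0: O_y + T·sin22° − 25 − 20 = 0 → O_y = 45 − 71.8761 × 0.374607 = 18.07 kN.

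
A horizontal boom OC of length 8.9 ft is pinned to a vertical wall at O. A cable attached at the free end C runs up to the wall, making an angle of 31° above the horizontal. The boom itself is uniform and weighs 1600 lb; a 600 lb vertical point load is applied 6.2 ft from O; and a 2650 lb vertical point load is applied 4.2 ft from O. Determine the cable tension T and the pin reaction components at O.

T = 4793 lb, O_x = 4108 lb, O_y = 2381 lb

ΣM about O: T·sin31°·8.9 − 1600·4.45 − 600·6.2 − 2650·4.2 = 0 → T = 21970/(8.9·0.515038) = 4792.93 ≈ 4793 lb.
ΣF_x = 0: O_x − T·cos31° = 0 → O_x = 4792.93 × 0.857167 = 4108 lb.
ΣF_y = 0: O_y + T·sin31° − 1600 − 600 − 2650 = 0 → O_y = 4850 − 4792.93 × 0.515038 = 2381 lb.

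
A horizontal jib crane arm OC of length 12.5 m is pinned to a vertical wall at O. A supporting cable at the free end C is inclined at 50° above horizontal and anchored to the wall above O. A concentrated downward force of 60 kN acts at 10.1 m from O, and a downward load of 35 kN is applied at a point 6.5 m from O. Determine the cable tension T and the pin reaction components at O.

ΣM about O: T·sin50°·12.5 − 60·10.1 − 35·6.5 = 0 → T = 833.5/(12.5·0.766044) = 87.0446 ≈ 87.04 kN.
ΣF_x = 0: O_x − T·cos50° = 0 → O_x = 87.0446 × 0.642788 = 55.95 kN.
ΣF_y = 0: O_y + T·sin50° − 60 − 35 = 0 → O_y = 95 − 87.0446 × 0.766044 = 28.32 kN.

T = 87.04 kN, O_x = 55.95 kN, O_y = 28.32 kN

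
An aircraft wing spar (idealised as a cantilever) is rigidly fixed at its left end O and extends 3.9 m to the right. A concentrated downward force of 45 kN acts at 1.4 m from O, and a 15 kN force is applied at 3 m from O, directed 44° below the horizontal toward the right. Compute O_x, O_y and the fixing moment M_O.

ΣF_x = 0: O_x + 15·cos44° = 0 → O_x = -10.79 kN.
ΣF_y = 0: O_y − 45 − 15·sin44° = 0 → O_y = 55.42 kN.
ΣM about O: M_O − 45·1.4 − 15·sin44°·3 = 0 → M_O = 94.26 kN·m.

O_x = -10.79 kN, O_y = 55.42 kN, M_O = 94.26 kN·m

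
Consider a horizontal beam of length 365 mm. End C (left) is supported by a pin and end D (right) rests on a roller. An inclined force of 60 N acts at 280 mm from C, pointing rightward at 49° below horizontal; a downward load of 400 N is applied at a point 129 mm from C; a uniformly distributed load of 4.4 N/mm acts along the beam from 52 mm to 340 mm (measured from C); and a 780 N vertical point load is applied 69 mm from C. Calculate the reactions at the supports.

C_x = -39.36 N, C_y = 1488 N, D_y = 1004 N

Resultant of the distributed load: 4.4 × 288 = 1267.2 N at 196 mm from C.
ΣM about C: D_y·365 − 60·sin49°·280 − 400·129 − (4.4·288)·196 − 780·69 = 0 → D_y = 366470/365 = 1004.03 ≈ 1004 N.
ΣF_y = 0: C_y + 1004.03 − 60·sin49° − 400 − 4.4·288 − 780 = 0 → C_y = 1488 N.
ΣF_x = 0: C_x + 60·cos49° = 0 → C_x = -39.36 N.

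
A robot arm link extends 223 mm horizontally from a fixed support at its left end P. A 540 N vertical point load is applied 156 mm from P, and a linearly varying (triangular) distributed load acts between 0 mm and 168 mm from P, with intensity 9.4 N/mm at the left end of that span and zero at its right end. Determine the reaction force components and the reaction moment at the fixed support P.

P_x = 0, P_y = 1330 N, M_P = 128500 N·mm

Resultant of the triangular load: ½ × 9.4 × 168 = 789.6 N, acting at 56 mm from P (one-third of the span from the peak).
ΣF_x = 0: P_x = 0.
ΣF_y = 0: P_y − 540 − ½·9.4·168 = 0 → P_y = 1330 N.
ΣM about P: M_P − 540·156 − (½·9.4·168)·56 = 0 → M_P = 128500 N·mm.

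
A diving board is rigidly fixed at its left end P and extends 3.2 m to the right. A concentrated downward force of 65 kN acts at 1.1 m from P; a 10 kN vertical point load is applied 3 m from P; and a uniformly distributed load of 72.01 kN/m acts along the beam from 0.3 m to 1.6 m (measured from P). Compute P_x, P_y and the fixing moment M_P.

P_x = 0, P_y = 168.6 kN, M_P = 190.4 kN·m

Resultant of the distributed load: 72.01 × 1.3 = 93.613 kN at 0.95 m from P.
ΣF_x = 0: P_x = 0.
ΣF_y = 0: P_y − 65 − 10 − 72.01·1.3 = 0 → P_y = 168.6 kN.
ΣM about P: M_P − 65·1.1 − 10·3 − (72.01·1.3)·0.95 = 0 → M_P = 190.4 kN·m.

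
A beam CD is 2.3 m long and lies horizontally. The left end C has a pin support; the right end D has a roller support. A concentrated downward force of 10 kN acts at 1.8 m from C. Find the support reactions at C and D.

C_x = 0, C_y = 2.174 kN, D_y = 7.826 kN

Moments about C: D_y·2.3 − 10·1.8 = 0 → D_y = 18/2.3 = 7.82609 ≈ 7.826 kN.
ΣF_y = 0: C_y + 7.82609 − 10 = 0 → C_y = 2.174 kN.
ΣF_x = 0: no horizontal applied forces, so C_x = 0.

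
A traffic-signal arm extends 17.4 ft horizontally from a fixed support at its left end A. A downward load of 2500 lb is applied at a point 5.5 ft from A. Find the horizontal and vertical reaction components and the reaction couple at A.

ΣF_x = 0: A_x = 0.
ΣF_y = 0: A_y − 2500 = 0 → A_y = 2500 lb.
ΣM about A: M_A − 2500·5.5 = 0 → M_A = 13750 lb·ft.

A_x = 0, A_y = 2500 lb, M_A = 13750 lb·ft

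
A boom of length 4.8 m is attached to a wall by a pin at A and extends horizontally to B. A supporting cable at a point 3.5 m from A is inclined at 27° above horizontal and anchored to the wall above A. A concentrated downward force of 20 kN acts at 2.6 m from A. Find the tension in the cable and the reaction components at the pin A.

T = 32.73 kN, A_x = 29.16 kN, A_y = 5.143 kN

ΣM about A: T·sin27°·3.5 − 20·2.6 = 0 → T = 52/(3.5·0.45399) = 32.7257 ≈ 32.73 kN.
ΣF_x = 0: A_x − T·cos27° = 0 → A_x = 32.7257 × 0.891007 = 29.16 kN.
ΣF_y = 0: A_y + T·sin27° − 20 = 0 → A_y = 20 − 32.7257 × 0.45399 = 5.143 kN.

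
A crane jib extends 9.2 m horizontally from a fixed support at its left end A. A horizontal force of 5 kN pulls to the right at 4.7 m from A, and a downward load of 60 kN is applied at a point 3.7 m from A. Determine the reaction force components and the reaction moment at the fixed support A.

A_x = -5.000 kN, A_y = 60.00 kN, M_A = 222.0 kN·m

ΣF_x = 0: A_x + 5 = 0 → A_x = -5.000 kN.
ΣF_y = 0: A_y − 60 = 0 → A_y = 60.00 kN.
ΣM about A: M_A − 60·3.7 = 0 → M_A = 222.0 kN·m.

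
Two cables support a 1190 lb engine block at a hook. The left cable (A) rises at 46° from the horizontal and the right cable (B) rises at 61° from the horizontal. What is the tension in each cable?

ΣF_x = 0: −T_A·cos46° + T_B·cos61° = 0 → T_B = 1.43285·T_A.
ΣF_y = 0: T_A·sin46° + T_B·sin61° = 1190.
Substitute: T_A·(0.71934 + 1.43285·0.87462) = 1190 → T_A = 603.283 ≈ 603.3 lb.
Then T_B = 1.43285 × 603.283 = 864.4 lb.

T_A = 603.3 lb, T_B = 864.4 lb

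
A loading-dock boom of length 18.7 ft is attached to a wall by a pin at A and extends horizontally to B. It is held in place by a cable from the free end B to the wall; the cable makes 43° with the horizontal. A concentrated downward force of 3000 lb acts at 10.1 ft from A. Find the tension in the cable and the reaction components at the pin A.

ΣM about A: T·sin43°·18.7 − 3000·10.1 = 0 → T = 30300/(18.7·0.681998) = 2375.84 ≈ 2376 lb.
ΣF_x = 0: A_x − T·cos43° = 0 → A_x = 2375.84 × 0.731354 = 1738 lb.
ΣF_y = 0: A_y + T·sin43° − 3000 = 0 → A_y = 3000 − 2375.84 × 0.681998 = 1380 lb.

T = 2376 lb, A_x = 1738 lb, A_y = 1380 lb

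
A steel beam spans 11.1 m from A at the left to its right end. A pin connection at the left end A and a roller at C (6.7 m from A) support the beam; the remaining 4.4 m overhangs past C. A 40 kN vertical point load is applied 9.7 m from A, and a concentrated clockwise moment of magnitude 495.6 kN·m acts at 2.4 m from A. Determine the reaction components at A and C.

A_x = 0, A_y = -91.88 kN, C_y = 131.9 kN

ΣM about A: C_y·6.7 − 40·9.7 − 495.6 = 0 → C_y = 883.6/6.7 = 131.881 ≈ 131.9 kN.
ΣF_y = 0: A_y + 131.881 − 40 = 0 → A_y = -91.88 kN.
ΣF_x = 0: no horizontal applied forces, so A_x = 0.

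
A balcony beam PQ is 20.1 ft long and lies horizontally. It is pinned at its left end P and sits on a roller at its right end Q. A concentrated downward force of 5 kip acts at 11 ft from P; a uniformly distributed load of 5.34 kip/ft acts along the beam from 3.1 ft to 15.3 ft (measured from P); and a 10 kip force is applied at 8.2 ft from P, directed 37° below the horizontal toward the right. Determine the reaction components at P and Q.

Resultant of the distributed load: 5.34 × 12.2 = 65.148 kip at 9.2 ft from P.
ΣM about P: Q_y·20.1 − 5·11 − (5.34·12.2)·9.2 − 10·sin37°·8.2 = 0 → Q_y = 703.71/20.1 = 35.0104 ≈ 35.01 kip.
ΣF_y = 0: P_y + 35.0104 − 5 − 5.34·12.2 − 10·sin37° = 0 → P_y = 41.16 kip.
ΣF_x = 0: P_x + 10·cos37° = 0 → P_x = -7.986 kip.

P_x = -7.986 kip, P_y = 41.16 kip, Q_y = 35.01 kip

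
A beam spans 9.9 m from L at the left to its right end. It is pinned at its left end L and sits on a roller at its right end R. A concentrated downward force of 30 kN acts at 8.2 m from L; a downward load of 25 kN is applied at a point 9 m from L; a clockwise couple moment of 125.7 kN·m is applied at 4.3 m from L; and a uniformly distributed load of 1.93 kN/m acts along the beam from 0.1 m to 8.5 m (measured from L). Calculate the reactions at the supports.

Resultant of the distributed load: 1.93 × 8.4 = 16.212 kN at 4.3 m from L.
ΣM about L: R_y·9.9 − 30·8.2 − 25·9 − 125.7 − (1.93·8.4)·4.3 = 0 → R_y = 666.4116/9.9 = 67.3143 ≈ 67.31 kN.
ΣF_y = 0: L_y + 67.3143 − 30 − 25 − 1.93·8.4 = 0 → L_y = 3.898 kN.
ΣF_x = 0: no horizontal applied forces, so L_x = 0.

L_x = 0, L_y = 3.898 kN, R_y = 67.31 kN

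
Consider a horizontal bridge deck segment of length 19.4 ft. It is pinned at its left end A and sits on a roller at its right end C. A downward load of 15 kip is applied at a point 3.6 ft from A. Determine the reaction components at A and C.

Moments about A: C_y·19.4 − 15·3.6 = 0 → C_y = 54/19.4 = 2.78351 ≈ 2.784 kip.
ΣF_y = 0: A_y + 2.78351 − 15 = 0 → A_y = 12.22 kip.
ΣF_x = 0: no horizontal applied forces, so A_x = 0.

A_x = 0, A_y = 12.22 kip, C_y = 2.784 kip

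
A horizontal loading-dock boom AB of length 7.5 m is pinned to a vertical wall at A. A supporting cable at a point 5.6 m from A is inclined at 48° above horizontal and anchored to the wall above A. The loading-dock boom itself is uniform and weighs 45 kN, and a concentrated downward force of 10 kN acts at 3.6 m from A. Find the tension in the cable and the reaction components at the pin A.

T = 49.20 kN, A_x = 32.92 kN, A_y = 18.44 kN

ΣM about A: T·sin48°·5.6 − 45·3.75 − 10·3.6 = 0 → T = 204.75/(5.6·0.743145) = 49.1997 ≈ 49.20 kN.
ΣF_x = 0: A_x − T·cos48° = 0 → A_x = 49.1997 × 0.669131 = 32.92 kN.
ΣF_y = 0: A_y + T·sin48° − 45 − 10 = 0 → A_y = 55 − 49.1997 × 0.743145 = 18.44 kN.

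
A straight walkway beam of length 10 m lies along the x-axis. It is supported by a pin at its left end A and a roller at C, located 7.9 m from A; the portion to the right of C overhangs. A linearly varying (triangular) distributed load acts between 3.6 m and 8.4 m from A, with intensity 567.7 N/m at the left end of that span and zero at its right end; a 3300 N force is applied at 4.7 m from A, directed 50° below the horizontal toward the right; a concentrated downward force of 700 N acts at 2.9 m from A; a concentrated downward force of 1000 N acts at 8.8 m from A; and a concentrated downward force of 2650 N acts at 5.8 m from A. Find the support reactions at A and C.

Resultant of the triangular load: ½ × 567.7 × 4.8 = 1362.48 N, acting at 5.2 m from A (one-third of the span from the peak).
ΣM about A: C_y·7.9 − (½·567.7·4.8)·5.2 − 3300·sin50°·4.7 − 700·2.9 − 1000·8.8 − 2650·5.8 = 0 → C_y = 45166.2/7.9 = 5717.24 ≈ 5717 N.
ΣF_y = 0: A_y + 5717.24 − ½·567.7·4.8 − 3300·sin50° − 700 − 1000 − 2650 = 0 → A_y = 2523 N.
ΣF_x = 0: A_x + 3300·cos50° = 0 → A_x = -2121 N.

A_x = -2121 N, A_y = 2523 N, C_y = 5717 N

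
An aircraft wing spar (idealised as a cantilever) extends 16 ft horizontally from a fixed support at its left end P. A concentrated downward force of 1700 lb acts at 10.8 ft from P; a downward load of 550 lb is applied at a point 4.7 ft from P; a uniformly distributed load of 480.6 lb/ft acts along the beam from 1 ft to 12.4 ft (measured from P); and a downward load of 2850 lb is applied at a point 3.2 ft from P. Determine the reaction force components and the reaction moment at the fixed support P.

Resultant of the distributed load: 480.6 × 11.4 = 5478.84 lb at 6.7 ft from P.
ΣF_x = 0: P_x = 0.
ΣF_y = 0: P_y − 1700 − 550 − 480.6·11.4 − 2850 = 0 → P_y = 10580 lb.
ΣM about P: M_P − 1700·10.8 − 550·4.7 − (480.6·11.4)·6.7 − 2850·3.2 = 0 → M_P = 66770 lb·ft.

P_x = 0, P_y = 10580 lb, M_P = 66770 lb·ft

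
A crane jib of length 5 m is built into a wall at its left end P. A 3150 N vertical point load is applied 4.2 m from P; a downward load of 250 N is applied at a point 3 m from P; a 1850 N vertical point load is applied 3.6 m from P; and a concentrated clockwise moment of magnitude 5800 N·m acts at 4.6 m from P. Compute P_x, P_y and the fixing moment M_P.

P_x = 0, P_y = 5250 N, M_P = 26440 N·m

ΣF_x = 0: P_x = 0.
ΣF_y = 0: P_y − 3150 − 250 − 1850 = 0 → P_y = 5250 N.
ΣM about P: M_P − 3150·4.2 − 250·3 − 1850·3.6 − 5800 = 0 → M_P = 26440 N·m.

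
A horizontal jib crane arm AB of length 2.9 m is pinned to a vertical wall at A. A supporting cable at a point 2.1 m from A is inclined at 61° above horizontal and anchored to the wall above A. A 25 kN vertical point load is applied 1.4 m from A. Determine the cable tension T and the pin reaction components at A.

ΣM about A: T·sin61°·2.1 − 25·1.4 = 0 → T = 35/(2.1·0.87462) = 19.0559 ≈ 19.06 kN.
ΣF_x = 0: A_x − T·cos61° = 0 → A_x = 19.0559 × 0.48481 = 9.238 kN.
ΣF_y = 0: A_y + T·sin61° − 25 = 0 → A_y = 25 − 19.0559 × 0.87462 = 8.333 kN.

T = 19.06 kN, A_x = 9.238 kN, A_y = 8.333 kN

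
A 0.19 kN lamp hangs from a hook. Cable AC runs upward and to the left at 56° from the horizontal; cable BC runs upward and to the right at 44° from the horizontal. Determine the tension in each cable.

ΣF_x = 0: −T_AC·cos56° + T_BC·cos44° = 0 → T_BC = 0.77737·T_AC.
ΣF_y = 0: T_AC·sin56° + T_BC·sin44° = 0.19.
Substitute: T_AC·(0.829038 + 0.77737·0.694658) = 0.19 → T_AC = 0.138783 ≈ 0.1388 kN.
Then T_BC = 0.77737 × 0.138783 = 0.1079 kN.

T_AC = 0.1388 kN, T_BC = 0.1079 kN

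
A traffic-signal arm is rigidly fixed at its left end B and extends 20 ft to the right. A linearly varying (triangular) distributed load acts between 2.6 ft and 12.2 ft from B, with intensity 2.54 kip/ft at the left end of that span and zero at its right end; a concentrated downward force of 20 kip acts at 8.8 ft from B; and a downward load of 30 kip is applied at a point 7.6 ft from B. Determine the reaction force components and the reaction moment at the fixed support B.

Resultant of the triangular load: ½ × 2.54 × 9.6 = 12.192 kip, acting at 5.8 ft from B (one-third of the span from the peak).
ΣF_x = 0: B_x = 0.
ΣF_y = 0: B_y − ½·2.54·9.6 − 20 − 30 = 0 → B_y = 62.19 kip.
ΣM about B: M_B − (½·2.54·9.6)·5.8 − 20·8.8 − 30·7.6 = 0 → M_B = 474.7 kip·ft.

B_x = 0, B_y = 62.19 kip, M_B = 474.7 kip·ft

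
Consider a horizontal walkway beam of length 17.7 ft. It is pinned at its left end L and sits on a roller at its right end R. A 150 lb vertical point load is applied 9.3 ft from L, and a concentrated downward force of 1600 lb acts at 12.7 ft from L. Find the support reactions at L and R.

ΣM about L: R_y·17.7 − 150·9.3 − 1600·12.7 = 0 → R_y = 21715/17.7 = 1226.84 ≈ 1227 lb.
ΣF_y = 0: L_y + 1226.84 − 150 − 1600 = 0 → L_y = 523.2 lb.
ΣF_x = 0: no horizontal applied forces, so L_x = 0.

L_x = 0, L_y = 523.2 lb, R_y = 1227 lb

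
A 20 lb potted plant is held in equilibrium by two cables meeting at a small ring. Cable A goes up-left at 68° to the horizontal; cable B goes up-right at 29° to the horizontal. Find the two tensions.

T_A = 17.62 lb, T_B = 7.548 lb

ΣF_x = 0: −T_A·cos68° + T_B·cos29° = 0 → T_B = 0.428308·T_A.
ΣF_y = 0: T_A·sin68° + T_B·sin29° = 20.
Substitute: T_A·(0.927184 + 0.428308·0.48481) = 20 → T_A = 17.6238 ≈ 17.62 lb.
Then T_B = 0.428308 × 17.6238 = 7.548 lb.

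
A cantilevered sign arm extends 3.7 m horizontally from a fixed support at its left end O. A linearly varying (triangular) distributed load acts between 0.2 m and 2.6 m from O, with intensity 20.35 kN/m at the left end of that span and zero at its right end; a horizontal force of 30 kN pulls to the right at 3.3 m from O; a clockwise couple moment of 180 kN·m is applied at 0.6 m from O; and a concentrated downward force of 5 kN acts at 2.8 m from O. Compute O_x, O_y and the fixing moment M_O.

Resultant of the triangular load: ½ × 20.35 × 2.4 = 24.42 kN, acting at 1 m from O (one-third of the span from the peak).
ΣF_x = 0: O_x + 30 = 0 → O_x = -30.00 kN.
ΣF_y = 0: O_y − ½·20.35·2.4 − 5 = 0 → O_y = 29.42 kN.
ΣM about O: M_O − (½·20.35·2.4)·1 − 180 − 5·2.8 = 0 → M_O = 218.4 kN·m.

O_x = -30.00 kN, O_y = 29.42 kN, M_O = 218.4 kN·m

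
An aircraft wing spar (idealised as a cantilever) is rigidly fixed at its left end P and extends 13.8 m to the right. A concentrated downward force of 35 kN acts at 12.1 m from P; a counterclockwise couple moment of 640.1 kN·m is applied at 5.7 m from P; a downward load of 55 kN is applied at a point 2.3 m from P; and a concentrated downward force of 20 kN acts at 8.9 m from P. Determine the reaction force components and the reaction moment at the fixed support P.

ΣF_x = 0: P_x = 0.
ΣF_y = 0: P_y − 35 − 55 − 20 = 0 → P_y = 110.0 kN.
ΣM about P: M_P − 35·12.1 + 640.1 − 55·2.3 − 20·8.9 = 0 → M_P = 87.90 kN·m.

P_x = 0, P_y = 110.0 kN, M_P = 87.90 kN·m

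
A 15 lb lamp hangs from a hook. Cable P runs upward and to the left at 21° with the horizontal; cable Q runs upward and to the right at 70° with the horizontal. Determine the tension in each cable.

T_P = 5.131 lb, T_Q = 14.01 lb

ΣF_x = 0: −T_P·cos21° + T_Q·cos70° = 0 → T_Q = 2.72961·T_P.
ΣF_y = 0: T_P·sin21° + T_Q·sin70° = 15.
Substitute: T_P·(0.358368 + 2.72961·0.939693) = 15 → T_P = 5.13108 ≈ 5.131 lb.
Then T_Q = 2.72961 × 5.13108 = 14.01 lb.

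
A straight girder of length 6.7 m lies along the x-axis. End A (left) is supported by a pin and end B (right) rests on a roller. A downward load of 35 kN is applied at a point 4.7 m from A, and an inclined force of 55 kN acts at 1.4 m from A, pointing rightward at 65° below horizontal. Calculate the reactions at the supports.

ΣM about A: B_y·6.7 − 35·4.7 − 55·sin65°·1.4 = 0 → B_y = 234.286/6.7 = 34.9681 ≈ 34.97 kN.
ΣF_y = 0: A_y + 34.9681 − 35 − 55·sin65° = 0 → A_y = 49.88 kN.
ΣF_x = 0: A_x + 55·cos65° = 0 → A_x = -23.24 kN.

A_x = -23.24 kN, A_y = 49.88 kN, B_y = 34.97 kN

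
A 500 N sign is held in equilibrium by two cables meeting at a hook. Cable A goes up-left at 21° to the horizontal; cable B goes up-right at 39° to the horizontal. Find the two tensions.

T_A = 448.7 N, T_B = 539.0 N

ΣF_x = 0: −T_A·cos21° + T_B·cos39° = 0 → T_B = 1.20129·T_A.
ΣF_y = 0: T_A·sin21° + T_B·sin39° = 500.
Substitute: T_A·(0.358368 + 1.20129·0.62932) = 500 → T_A = 448.686 ≈ 448.7 N.
Then T_B = 1.20129 × 448.686 = 539.0 N.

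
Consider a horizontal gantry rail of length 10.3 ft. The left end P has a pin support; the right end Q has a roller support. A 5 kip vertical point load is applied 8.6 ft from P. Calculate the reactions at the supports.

P_x = 0, P_y = 0.8252 kip, Q_y = 4.175 kip

Taking moments about P: Q_y·10.3 − 5·8.6 = 0 → Q_y = 43/10.3 = 4.17476 ≈ 4.175 kip.
ΣF_y = 0: P_y + 4.17476 − 5 = 0 → P_y = 0.8252 kip.
ΣF_x = 0: no horizontal applied forces, so P_x = 0.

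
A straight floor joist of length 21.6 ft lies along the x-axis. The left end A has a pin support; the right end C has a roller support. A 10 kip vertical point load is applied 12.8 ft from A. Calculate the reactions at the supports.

A_x = 0, A_y = 4.074 kip, C_y = 5.926 kip

Moments about A: C_y·21.6 − 10·12.8 = 0 → C_y = 128/21.6 = 5.92593 ≈ 5.926 kip.
ΣF_y = 0: A_y + 5.92593 − 10 = 0 → A_y = 4.074 kip.
ΣF_x = 0: no horizontal applied forces, so A_x = 0.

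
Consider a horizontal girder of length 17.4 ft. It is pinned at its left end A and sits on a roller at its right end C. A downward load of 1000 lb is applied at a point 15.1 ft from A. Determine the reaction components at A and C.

Taking moments about A: C_y·17.4 − 1000·15.1 = 0 → C_y = 15100/17.4 = 867.816 ≈ 867.8 lb.
ΣF_y = 0: A_y + 867.816 − 1000 = 0 → A_y = 132.2 lb.
ΣF_x = 0: no horizontal applied forces, so A_x = 0.

A_x = 0, A_y = 132.2 lb, C_y = 867.8 lb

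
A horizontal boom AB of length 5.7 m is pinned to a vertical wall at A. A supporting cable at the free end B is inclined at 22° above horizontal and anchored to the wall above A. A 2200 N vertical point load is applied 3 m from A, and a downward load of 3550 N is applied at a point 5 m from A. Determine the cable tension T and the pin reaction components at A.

ΣM about A: T·sin22°·5.7 − 2200·3 − 3550·5 = 0 → T = 24350/(5.7·0.374607) = 11403.8 ≈ 11400 N.
ΣF_x = 0: A_x − T·cos22° = 0 → A_x = 11403.8 × 0.927184 = 10570 N.
ΣF_y = 0: A_y + T·sin22° − 2200 − 3550 = 0 → A_y = 5750 − 11403.8 × 0.374607 = 1478 N.

T = 11400 N, A_x = 10570 N, A_y = 1478 N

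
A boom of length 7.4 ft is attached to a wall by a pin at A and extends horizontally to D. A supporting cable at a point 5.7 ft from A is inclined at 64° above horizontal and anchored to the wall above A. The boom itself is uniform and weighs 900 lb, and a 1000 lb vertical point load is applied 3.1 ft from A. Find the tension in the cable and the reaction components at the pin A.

T = 1255 lb, A_x = 550.2 lb, A_y = 771.9 lb

ΣM about A: T·sin64°·5.7 − 900·3.7 − 1000·3.1 = 0 → T = 6430/(5.7·0.898794) = 1255.09 ≈ 1255 lb.
ΣF_x = 0: A_x − T·cos64° = 0 → A_x = 1255.09 × 0.438371 = 550.2 lb.
ΣF_y = 0: A_y + T·sin64° − 900 − 1000 = 0 → A_y = 1900 − 1255.09 × 0.898794 = 771.9 lb.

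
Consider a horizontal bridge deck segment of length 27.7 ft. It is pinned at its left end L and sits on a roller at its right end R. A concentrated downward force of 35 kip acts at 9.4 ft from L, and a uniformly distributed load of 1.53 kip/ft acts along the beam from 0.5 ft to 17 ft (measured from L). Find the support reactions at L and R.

Resultant of the distributed load: 1.53 × 16.5 = 25.245 kip at 8.75 ft from L.
Moments about L: R_y·27.7 − 35·9.4 − (1.53·16.5)·8.75 = 0 → R_y = 549.89375/27.7 = 19.8518 ≈ 19.85 kip.
ΣF_y = 0: L_y + 19.8518 − 35 − 1.53·16.5 = 0 → L_y = 40.39 kip.
ΣF_x = 0: no horizontal applied forces, so L_x = 0.

L_x = 0, L_y = 40.39 kip, R_y = 19.85 kip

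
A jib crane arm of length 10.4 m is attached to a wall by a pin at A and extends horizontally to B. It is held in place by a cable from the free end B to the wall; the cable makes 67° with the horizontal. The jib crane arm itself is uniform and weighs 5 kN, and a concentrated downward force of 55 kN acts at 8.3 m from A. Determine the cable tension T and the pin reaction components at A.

T = 50.40 kN, A_x = 19.69 kN, A_y = 13.61 kN

ΣM about A: T·sin67°·10.4 − 5·5.2 − 55·8.3 = 0 → T = 482.5/(10.4·0.920505) = 50.4008 ≈ 50.40 kN.
ΣF_x = 0: A_x − T·cos67° = 0 → A_x = 50.4008 × 0.390731 = 19.69 kN.
ΣF_y = 0: A_y + T·sin67° − 5 − 55 = 0 → A_y = 60 − 50.4008 × 0.920505 = 13.61 kN.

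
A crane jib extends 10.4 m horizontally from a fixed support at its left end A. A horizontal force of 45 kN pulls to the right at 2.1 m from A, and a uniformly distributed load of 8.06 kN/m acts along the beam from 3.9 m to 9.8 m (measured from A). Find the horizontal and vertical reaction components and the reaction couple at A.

Resultant of the distributed load: 8.06 × 5.9 = 47.554 kN at 6.85 m from A.
ΣF_x = 0: A_x + 45 = 0 → A_x = -45.00 kN.
ΣF_y = 0: A_y − 8.06·5.9 = 0 → A_y = 47.55 kN.
ΣM about A: M_A − (8.06·5.9)·6.85 = 0 → M_A = 325.7 kN·m.

A_x = -45.00 kN, A_y = 47.55 kN, M_A = 325.7 kN·m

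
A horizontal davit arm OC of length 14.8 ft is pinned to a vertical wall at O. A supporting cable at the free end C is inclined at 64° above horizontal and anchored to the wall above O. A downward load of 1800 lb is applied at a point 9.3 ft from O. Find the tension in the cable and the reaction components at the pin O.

T = 1258 lb, O_x = 551.7 lb, O_y = 668.9 lb

ΣM about O: T·sin64°·14.8 − 1800·9.3 = 0 → T = 16740/(14.8·0.898794) = 1258.44 ≈ 1258 lb.
ΣF_x = 0: O_x − T·cos64° = 0 → O_x = 1258.44 × 0.438371 = 551.7 lb.
ΣF_y = 0: O_y + T·sin64° − 1800 = 0 → O_y = 1800 − 1258.44 × 0.898794 = 668.9 lb.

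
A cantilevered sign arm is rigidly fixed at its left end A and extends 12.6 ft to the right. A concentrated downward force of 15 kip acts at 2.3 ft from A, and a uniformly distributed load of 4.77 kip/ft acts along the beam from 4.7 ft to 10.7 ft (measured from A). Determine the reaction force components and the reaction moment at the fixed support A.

A_x = 0, A_y = 43.62 kip, M_A = 254.9 kip·ft

Resultant of the distributed load: 4.77 × 6 = 28.62 kip at 7.7 ft from A.
ΣF_x = 0: A_x = 0.
ΣF_y = 0: A_y − 15 − 4.77·6 = 0 → A_y = 43.62 kip.
ΣM about A: M_A − 15·2.3 − (4.77·6)·7.7 = 0 → M_A = 254.9 kip·ft.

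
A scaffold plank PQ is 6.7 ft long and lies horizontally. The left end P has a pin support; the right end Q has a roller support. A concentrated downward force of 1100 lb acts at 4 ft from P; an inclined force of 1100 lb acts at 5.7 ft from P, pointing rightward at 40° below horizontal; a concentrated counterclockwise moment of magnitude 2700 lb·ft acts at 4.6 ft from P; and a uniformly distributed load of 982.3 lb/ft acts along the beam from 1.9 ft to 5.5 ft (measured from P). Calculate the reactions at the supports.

Resultant of the distributed load: 982.3 × 3.6 = 3536.28 lb at 3.7 ft from P.
Moments about P: Q_y·6.7 − 1100·4 − 1100·sin40°·5.7 + 2700 − (982.3·3.6)·3.7 = 0 → Q_y = 18814.5/6.7 = 2808.13 ≈ 2808 lb.
ΣF_y = 0: P_y + 2808.13 − 1100 − 1100·sin40° − 982.3·3.6 = 0 → P_y = 2535 lb.
ΣF_x = 0: P_x + 1100·cos40° = 0 → P_x = -842.6 lb.

P_x = -842.6 lb, P_y = 2535 lb, Q_y = 2808 lb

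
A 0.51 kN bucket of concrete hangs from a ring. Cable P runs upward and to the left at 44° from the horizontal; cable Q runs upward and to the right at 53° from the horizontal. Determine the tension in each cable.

ΣF_x = 0: −T_P·cos44° + T_Q·cos53° = 0 → T_Q = 1.19528·T_P.
ΣF_y = 0: T_P·sin44° + T_Q·sin53° = 0.51.
Substitute: T_P·(0.694658 + 1.19528·0.798636) = 0.51 → T_P = 0.309231 ≈ 0.3092 kN.
Then T_Q = 1.19528 × 0.309231 = 0.3696 kN.

T_P = 0.3092 kN, T_Q = 0.3696 kN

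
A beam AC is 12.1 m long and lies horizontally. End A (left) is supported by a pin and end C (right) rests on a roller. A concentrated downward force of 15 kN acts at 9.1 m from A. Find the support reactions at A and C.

ΣM about A: C_y·12.1 − 15·9.1 = 0 → C_y = 136.5/12.1 = 11.281 ≈ 11.28 kN.
ΣF_y = 0: A_y + 11.281 − 15 = 0 → A_y = 3.719 kN.
ΣF_x = 0: no horizontal applied forces, so A_x = 0.

A_x = 0, A_y = 3.719 kN, C_y = 11.28 kN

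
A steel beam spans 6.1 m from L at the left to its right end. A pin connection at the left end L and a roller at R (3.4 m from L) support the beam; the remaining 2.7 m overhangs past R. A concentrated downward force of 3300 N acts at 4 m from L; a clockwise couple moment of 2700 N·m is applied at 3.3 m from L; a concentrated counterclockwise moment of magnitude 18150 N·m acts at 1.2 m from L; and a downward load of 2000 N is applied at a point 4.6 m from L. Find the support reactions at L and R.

L_x = 0, L_y = 3256 N, R_y = 2044 N

ΣM about L: R_y·3.4 − 3300·4 − 2700 + 18150 − 2000·4.6 = 0 → R_y = 6950/3.4 = 2044.12 ≈ 2044 N.
ΣF_y = 0: L_y + 2044.12 − 3300 − 2000 = 0 → L_y = 3256 N.
ΣF_x = 0: no horizontal applied forces, so L_x = 0.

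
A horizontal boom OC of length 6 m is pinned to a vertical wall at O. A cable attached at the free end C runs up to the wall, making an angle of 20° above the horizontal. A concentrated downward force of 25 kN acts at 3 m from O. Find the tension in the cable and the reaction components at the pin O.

T = 36.55 kN, O_x = 34.34 kN, O_y = 12.50 kN

ΣM about O: T·sin20°·6 − 25·3 = 0 → T = 75/(6·0.34202) = 36.5476 ≈ 36.55 kN.
ΣF_x = 0: O_x − T·cos20° = 0 → O_x = 36.5476 × 0.939693 = 34.34 kN.
ΣF_y = 0: O_y + T·sin20° − 25 = 0 → O_y = 25 − 36.5476 × 0.34202 = 12.50 kN.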